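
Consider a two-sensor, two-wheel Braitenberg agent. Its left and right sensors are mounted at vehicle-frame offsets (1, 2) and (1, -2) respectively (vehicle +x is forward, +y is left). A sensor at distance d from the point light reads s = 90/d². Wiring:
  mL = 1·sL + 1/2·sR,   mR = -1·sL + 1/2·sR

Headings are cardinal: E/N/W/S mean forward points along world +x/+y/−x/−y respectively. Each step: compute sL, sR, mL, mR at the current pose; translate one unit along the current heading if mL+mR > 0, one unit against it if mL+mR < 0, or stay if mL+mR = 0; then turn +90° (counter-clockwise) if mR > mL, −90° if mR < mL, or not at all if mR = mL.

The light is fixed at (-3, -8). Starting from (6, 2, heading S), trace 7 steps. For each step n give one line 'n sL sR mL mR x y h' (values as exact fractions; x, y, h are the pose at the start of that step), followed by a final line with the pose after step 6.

n=0: pose=(6,2,S); sL=45/101, sR=9/13; mL=2079/2626, mR=-261/2626; mL+mR=9/13 → advance +1; mR−mL=-90/101 → turn -1·90°
n=1: pose=(6,1,W); sL=90/113, sR=18/37; mL=4347/4181, mR=-2313/4181; mL+mR=18/37 → advance +1; mR−mL=-180/113 → turn -1·90°
n=2: pose=(5,1,N); sL=45/68, sR=9/20; mL=603/680, mR=-297/680; mL+mR=9/20 → advance +1; mR−mL=-45/34 → turn -1·90°
n=3: pose=(5,2,E); sL=2/5, sR=18/29; mL=103/145, mR=-13/145; mL+mR=18/29 → advance +1; mR−mL=-4/5 → turn -1·90°
n=4: pose=(6,2,S); sL=45/101, sR=9/13; mL=2079/2626, mR=-261/2626; mL+mR=9/13 → advance +1; mR−mL=-90/101 → turn -1·90°
n=5: pose=(6,1,W); sL=90/113, sR=18/37; mL=4347/4181, mR=-2313/4181; mL+mR=18/37 → advance +1; mR−mL=-180/113 → turn -1·90°
n=6: pose=(5,1,N); sL=45/68, sR=9/20; mL=603/680, mR=-297/680; mL+mR=9/20 → advance +1; mR−mL=-45/34 → turn -1·90°

0 45/101 9/13 2079/2626 -261/2626 6 2 S
1 90/113 18/37 4347/4181 -2313/4181 6 1 W
2 45/68 9/20 603/680 -297/680 5 1 N
3 2/5 18/29 103/145 -13/145 5 2 E
4 45/101 9/13 2079/2626 -261/2626 6 2 S
5 90/113 18/37 4347/4181 -2313/4181 6 1 W
6 45/68 9/20 603/680 -297/680 5 1 N
final 5 2 E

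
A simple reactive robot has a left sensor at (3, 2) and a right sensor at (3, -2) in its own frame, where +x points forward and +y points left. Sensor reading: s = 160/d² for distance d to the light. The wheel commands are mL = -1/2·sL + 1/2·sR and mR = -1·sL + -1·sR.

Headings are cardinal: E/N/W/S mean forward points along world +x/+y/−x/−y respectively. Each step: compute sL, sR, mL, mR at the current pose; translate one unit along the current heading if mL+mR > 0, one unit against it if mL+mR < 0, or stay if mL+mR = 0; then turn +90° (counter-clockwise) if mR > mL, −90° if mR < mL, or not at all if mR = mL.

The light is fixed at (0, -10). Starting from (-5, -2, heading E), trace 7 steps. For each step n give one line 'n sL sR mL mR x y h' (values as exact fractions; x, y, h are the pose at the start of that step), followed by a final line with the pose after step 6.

n=0: pose=(-5,-2,E); sL=20/13, sR=4; mL=16/13, mR=-72/13; mL+mR=-56/13 → advance -1; mR−mL=-88/13 → turn -1·90°
n=1: pose=(-6,-2,S); sL=160/41, sR=160/89; mL=-3840/3649, mR=-20800/3649; mL+mR=-24640/3649 → advance -1; mR−mL=-16960/3649 → turn -1·90°
n=2: pose=(-6,-1,W); sL=16/13, sR=80/101; mL=-288/1313, mR=-2656/1313; mL+mR=-2944/1313 → advance -1; mR−mL=-2368/1313 → turn -1·90°
n=3: pose=(-5,-1,N); sL=160/193, sR=160/153; mL=3200/29529, mR=-55360/29529; mL+mR=-52160/29529 → advance -1; mR−mL=-19520/9843 → turn -1·90°
n=4: pose=(-5,-2,E); sL=20/13, sR=4; mL=16/13, mR=-72/13; mL+mR=-56/13 → advance -1; mR−mL=-88/13 → turn -1·90°
n=5: pose=(-6,-2,S); sL=160/41, sR=160/89; mL=-3840/3649, mR=-20800/3649; mL+mR=-24640/3649 → advance -1; mR−mL=-16960/3649 → turn -1·90°
n=6: pose=(-6,-1,W); sL=16/13, sR=80/101; mL=-288/1313, mR=-2656/1313; mL+mR=-2944/1313 → advance -1; mR−mL=-2368/1313 → turn -1·90°

0 20/13 4 16/13 -72/13 -5 -2 E
1 160/41 160/89 -3840/3649 -20800/3649 -6 -2 S
2 16/13 80/101 -288/1313 -2656/1313 -6 -1 W
3 160/193 160/153 3200/29529 -55360/29529 -5 -1 N
4 20/13 4 16/13 -72/13 -5 -2 E
5 160/41 160/89 -3840/3649 -20800/3649 -6 -2 S
6 16/13 80/101 -288/1313 -2656/1313 -6 -1 W
final -5 -1 N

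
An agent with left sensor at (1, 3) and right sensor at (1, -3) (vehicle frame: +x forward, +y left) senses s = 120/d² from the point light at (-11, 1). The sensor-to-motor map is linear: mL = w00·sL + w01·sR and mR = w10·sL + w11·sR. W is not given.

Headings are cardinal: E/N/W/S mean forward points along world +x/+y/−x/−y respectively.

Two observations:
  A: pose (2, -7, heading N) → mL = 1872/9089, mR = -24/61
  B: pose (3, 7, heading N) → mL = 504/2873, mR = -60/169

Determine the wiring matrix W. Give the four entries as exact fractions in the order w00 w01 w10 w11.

obs A: pose=(2,-7,N) → sL=120/149, sR=24/61, mL=1872/9089, mR=-24/61
obs B: pose=(3,7,N) → sL=12/17, sR=60/169, mL=504/2873, mR=-60/169
sensor matrix S = [[120/149, 24/61], [12/17, 60/169]]; det S = 214272/26112697
solve [mL_A; mL_B] = S·[w00; w01] and [mR_A; mR_B] = S·[w10; w11]:
  w00 = 1/2, w01 = -1/2, w10 = 0, w11 = -1

1/2 -1/2 0 -1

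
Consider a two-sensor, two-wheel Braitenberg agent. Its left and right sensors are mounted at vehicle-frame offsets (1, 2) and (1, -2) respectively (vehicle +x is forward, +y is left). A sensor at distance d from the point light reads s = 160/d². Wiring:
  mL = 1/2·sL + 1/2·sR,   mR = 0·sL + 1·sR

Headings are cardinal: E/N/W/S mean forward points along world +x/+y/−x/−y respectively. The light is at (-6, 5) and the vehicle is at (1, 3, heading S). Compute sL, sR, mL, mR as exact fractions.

left sensor world pos  = (3, 2); dL² = 90
right sensor world pos = (-1, 2); dR² = 34
sL = 160/90 = 16/9
sR = 160/34 = 80/17
mL = 1/2·sL + 1/2·sR = 496/153
mR = 0·sL + 1·sR = 80/17

16/9 80/17 496/153 80/17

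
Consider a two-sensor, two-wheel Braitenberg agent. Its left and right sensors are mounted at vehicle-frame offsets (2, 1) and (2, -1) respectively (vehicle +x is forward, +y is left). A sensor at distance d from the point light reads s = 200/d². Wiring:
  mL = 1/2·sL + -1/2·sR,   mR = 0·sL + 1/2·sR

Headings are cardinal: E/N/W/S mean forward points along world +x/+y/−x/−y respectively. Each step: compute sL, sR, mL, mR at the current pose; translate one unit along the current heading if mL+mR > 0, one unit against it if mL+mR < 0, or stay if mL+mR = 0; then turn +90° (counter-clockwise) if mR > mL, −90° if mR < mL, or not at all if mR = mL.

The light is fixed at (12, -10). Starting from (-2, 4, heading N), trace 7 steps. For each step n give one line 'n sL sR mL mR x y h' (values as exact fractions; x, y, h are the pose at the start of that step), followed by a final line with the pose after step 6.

0 200/481 8/17 -224/8177 4/17 -2 4 N
1 50/113 25/64 375/14464 25/128 -2 5 W
2 40/73 8/17 48/1241 4/17 -3 5 S
3 100/197 100/169 -1400/33293 50/169 -3 4 E
4 200/481 8/17 -224/8177 4/17 -2 4 N
5 50/113 25/64 375/14464 25/128 -2 5 W
6 40/73 8/17 48/1241 4/17 -3 5 S
final -3 4 E

n=0: pose=(-2,4,N); sL=200/481, sR=8/17; mL=-224/8177, mR=4/17; mL+mR=100/481 → advance +1; mR−mL=2148/8177 → turn +1·90°
n=1: pose=(-2,5,W); sL=50/113, sR=25/64; mL=375/14464, mR=25/128; mL+mR=25/113 → advance +1; mR−mL=1225/7232 → turn +1·90°
n=2: pose=(-3,5,S); sL=40/73, sR=8/17; mL=48/1241, mR=4/17; mL+mR=20/73 → advance +1; mR−mL=244/1241 → turn +1·90°
n=3: pose=(-3,4,E); sL=100/197, sR=100/169; mL=-1400/33293, mR=50/169; mL+mR=50/197 → advance +1; mR−mL=11250/33293 → turn +1·90°
n=4: pose=(-2,4,N); sL=200/481, sR=8/17; mL=-224/8177, mR=4/17; mL+mR=100/481 → advance +1; mR−mL=2148/8177 → turn +1·90°
n=5: pose=(-2,5,W); sL=50/113, sR=25/64; mL=375/14464, mR=25/128; mL+mR=25/113 → advance +1; mR−mL=1225/7232 → turn +1·90°
n=6: pose=(-3,5,S); sL=40/73, sR=8/17; mL=48/1241, mR=4/17; mL+mR=20/73 → advance +1; mR−mL=244/1241 → turn +1·90°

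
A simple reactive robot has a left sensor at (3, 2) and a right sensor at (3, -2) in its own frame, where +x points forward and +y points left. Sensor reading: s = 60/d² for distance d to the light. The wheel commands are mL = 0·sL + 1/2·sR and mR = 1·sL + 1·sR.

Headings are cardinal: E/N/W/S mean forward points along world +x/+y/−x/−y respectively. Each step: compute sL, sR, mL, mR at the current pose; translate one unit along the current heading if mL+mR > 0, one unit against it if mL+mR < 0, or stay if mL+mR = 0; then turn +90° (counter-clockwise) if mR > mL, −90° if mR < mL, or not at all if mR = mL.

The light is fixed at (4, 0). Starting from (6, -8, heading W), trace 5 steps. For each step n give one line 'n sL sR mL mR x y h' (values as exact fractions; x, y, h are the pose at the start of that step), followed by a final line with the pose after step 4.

n=0: pose=(6,-8,W); sL=60/101, sR=60/37; mL=30/37, mR=8280/3737; mL+mR=11310/3737 → advance +1; mR−mL=5250/3737 → turn +1·90°
n=1: pose=(5,-8,S); sL=6/13, sR=30/61; mL=15/61, mR=756/793; mL+mR=951/793 → advance +1; mR−mL=561/793 → turn +1·90°
n=2: pose=(5,-9,E); sL=12/13, sR=60/137; mL=30/137, mR=2424/1781; mL+mR=2814/1781 → advance +1; mR−mL=2034/1781 → turn +1·90°
n=3: pose=(6,-9,N); sL=5/3, sR=15/13; mL=15/26, mR=110/39; mL+mR=265/78 → advance +1; mR−mL=175/78 → turn +1·90°
n=4: pose=(6,-8,W); sL=60/101, sR=60/37; mL=30/37, mR=8280/3737; mL+mR=11310/3737 → advance +1; mR−mL=5250/3737 → turn +1·90°

0 60/101 60/37 30/37 8280/3737 6 -8 W
1 6/13 30/61 15/61 756/793 5 -8 S
2 12/13 60/137 30/137 2424/1781 5 -9 E
3 5/3 15/13 15/26 110/39 6 -9 N
4 60/101 60/37 30/37 8280/3737 6 -8 W
final 5 -8 S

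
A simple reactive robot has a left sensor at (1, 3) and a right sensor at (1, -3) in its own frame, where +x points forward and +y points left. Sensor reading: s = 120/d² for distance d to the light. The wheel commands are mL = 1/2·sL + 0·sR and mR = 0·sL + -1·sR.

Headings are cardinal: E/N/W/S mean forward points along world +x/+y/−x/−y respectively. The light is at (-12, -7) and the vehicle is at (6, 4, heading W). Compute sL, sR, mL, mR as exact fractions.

left sensor world pos  = (5, 1); dL² = 353
right sensor world pos = (5, 7); dR² = 485
sL = 120/353 = 120/353
sR = 120/485 = 24/97
mL = 1/2·sL + 0·sR = 60/353
mR = 0·sL + -1·sR = -24/97

120/353 24/97 60/353 -24/97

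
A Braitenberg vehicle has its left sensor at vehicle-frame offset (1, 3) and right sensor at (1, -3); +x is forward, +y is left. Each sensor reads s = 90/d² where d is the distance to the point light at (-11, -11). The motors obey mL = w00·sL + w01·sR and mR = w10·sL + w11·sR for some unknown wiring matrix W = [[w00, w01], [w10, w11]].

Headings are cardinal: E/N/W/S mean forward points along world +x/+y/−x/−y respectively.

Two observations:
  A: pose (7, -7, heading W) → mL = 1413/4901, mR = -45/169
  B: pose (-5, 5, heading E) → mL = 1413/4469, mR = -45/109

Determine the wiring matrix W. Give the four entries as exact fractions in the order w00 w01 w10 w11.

1/2 1/2 0 -1

obs A: pose=(7,-7,W) → sL=9/29, sR=45/169, mL=1413/4901, mR=-45/169
obs B: pose=(-5,5,E) → sL=9/41, sR=45/109, mL=1413/4469, mR=-45/109
sensor matrix S = [[9/29, 45/169], [9/41, 45/109]]; det S = 1526040/21902569
solve [mL_A; mL_B] = S·[w00; w01] and [mR_A; mR_B] = S·[w10; w11]:
  w00 = 1/2, w01 = 1/2, w10 = 0, w11 = -1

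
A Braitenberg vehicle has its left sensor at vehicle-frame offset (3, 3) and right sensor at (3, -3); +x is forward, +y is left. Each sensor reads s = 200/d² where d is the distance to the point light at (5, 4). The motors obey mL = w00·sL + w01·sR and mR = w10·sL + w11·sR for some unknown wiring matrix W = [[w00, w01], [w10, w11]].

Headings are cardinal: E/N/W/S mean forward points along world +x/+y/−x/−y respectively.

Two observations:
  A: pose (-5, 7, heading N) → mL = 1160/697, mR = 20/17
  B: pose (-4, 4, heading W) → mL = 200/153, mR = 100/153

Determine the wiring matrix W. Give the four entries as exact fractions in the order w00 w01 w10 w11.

1/2 1/2 0 1/2

obs A: pose=(-5,7,N) → sL=40/41, sR=40/17, mL=1160/697, mR=20/17
obs B: pose=(-4,4,W) → sL=200/153, sR=200/153, mL=200/153, mR=100/153
sensor matrix S = [[40/41, 40/17], [200/153, 200/153]]; det S = -64000/35547
solve [mL_A; mL_B] = S·[w00; w01] and [mR_A; mR_B] = S·[w10; w11]:
  w00 = 1/2, w01 = 1/2, w10 = 0, w11 = 1/2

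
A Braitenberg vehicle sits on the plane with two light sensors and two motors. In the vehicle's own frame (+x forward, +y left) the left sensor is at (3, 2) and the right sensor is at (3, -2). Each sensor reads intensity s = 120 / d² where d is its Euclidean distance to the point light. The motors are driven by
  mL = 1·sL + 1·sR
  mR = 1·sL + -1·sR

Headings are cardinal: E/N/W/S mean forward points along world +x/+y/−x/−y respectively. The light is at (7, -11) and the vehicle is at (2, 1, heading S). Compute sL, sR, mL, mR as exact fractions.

left sensor world pos  = (4, -2); dL² = 90
right sensor world pos = (0, -2); dR² = 130
sL = 120/90 = 4/3
sR = 120/130 = 12/13
mL = 1·sL + 1·sR = 88/39
mR = 1·sL + -1·sR = 16/39

4/3 12/13 88/39 16/39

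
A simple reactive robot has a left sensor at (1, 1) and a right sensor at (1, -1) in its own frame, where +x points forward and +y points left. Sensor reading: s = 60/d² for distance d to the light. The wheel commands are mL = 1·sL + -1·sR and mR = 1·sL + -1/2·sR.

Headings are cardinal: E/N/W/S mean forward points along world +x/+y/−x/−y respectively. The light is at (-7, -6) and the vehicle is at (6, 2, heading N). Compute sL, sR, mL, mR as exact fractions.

left sensor world pos  = (5, 3); dL² = 225
right sensor world pos = (7, 3); dR² = 277
sL = 60/225 = 4/15
sR = 60/277 = 60/277
mL = 1·sL + -1·sR = 208/4155
mR = 1·sL + -1/2·sR = 658/4155

4/15 60/277 208/4155 658/4155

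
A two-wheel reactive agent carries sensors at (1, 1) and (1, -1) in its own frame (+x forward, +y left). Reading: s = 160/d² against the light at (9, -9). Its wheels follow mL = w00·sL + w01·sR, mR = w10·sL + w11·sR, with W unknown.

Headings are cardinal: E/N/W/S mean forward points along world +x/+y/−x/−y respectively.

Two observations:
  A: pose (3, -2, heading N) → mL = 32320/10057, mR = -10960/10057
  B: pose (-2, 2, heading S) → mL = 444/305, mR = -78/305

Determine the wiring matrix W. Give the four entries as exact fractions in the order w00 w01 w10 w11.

1 1 1/2 -1

obs A: pose=(3,-2,N) → sL=160/113, sR=160/89, mL=32320/10057, mR=-10960/10057
obs B: pose=(-2,2,S) → sL=4/5, sR=40/61, mL=444/305, mR=-78/305
sensor matrix S = [[160/113, 160/89], [4/5, 40/61]]; det S = -312704/613477
solve [mL_A; mL_B] = S·[w00; w01] and [mR_A; mR_B] = S·[w10; w11]:
  w00 = 1, w01 = 1, w10 = 1/2, w11 = -1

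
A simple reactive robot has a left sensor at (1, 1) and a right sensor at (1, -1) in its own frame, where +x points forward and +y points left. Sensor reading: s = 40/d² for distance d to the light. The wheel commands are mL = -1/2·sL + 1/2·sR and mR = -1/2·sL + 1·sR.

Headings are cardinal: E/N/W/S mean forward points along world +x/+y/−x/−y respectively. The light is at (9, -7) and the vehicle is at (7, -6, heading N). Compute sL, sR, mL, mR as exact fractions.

40/13 8 32/13 84/13

left sensor world pos  = (6, -5); dL² = 13
right sensor world pos = (8, -5); dR² = 5
sL = 40/13 = 40/13
sR = 40/5 = 8
mL = -1/2·sL + 1/2·sR = 32/13
mR = -1/2·sL + 1·sR = 84/13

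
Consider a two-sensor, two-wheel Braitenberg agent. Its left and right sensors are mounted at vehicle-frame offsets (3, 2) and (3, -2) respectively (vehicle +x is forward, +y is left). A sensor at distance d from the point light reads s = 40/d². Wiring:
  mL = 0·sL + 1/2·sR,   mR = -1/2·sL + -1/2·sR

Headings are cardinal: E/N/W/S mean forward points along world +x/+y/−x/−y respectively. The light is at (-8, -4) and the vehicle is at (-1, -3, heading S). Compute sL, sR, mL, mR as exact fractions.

8/17 40/29 20/29 -456/493

left sensor world pos  = (1, -6); dL² = 85
right sensor world pos = (-3, -6); dR² = 29
sL = 40/85 = 8/17
sR = 40/29 = 40/29
mL = 0·sL + 1/2·sR = 20/29
mR = -1/2·sL + -1/2·sR = -456/493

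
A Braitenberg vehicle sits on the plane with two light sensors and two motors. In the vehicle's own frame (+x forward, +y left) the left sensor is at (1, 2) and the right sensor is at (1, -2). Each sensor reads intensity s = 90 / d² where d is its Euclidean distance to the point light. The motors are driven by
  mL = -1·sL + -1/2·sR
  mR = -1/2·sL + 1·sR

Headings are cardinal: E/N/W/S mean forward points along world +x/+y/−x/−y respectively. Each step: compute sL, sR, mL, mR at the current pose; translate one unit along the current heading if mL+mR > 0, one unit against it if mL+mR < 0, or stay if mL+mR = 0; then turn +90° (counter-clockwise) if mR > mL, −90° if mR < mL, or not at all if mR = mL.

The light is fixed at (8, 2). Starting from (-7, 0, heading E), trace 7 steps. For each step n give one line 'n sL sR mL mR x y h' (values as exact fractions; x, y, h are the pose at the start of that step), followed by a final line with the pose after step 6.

n=0: pose=(-7,0,E); sL=45/98, sR=45/106; mL=-6975/10388, mR=2025/10388; mL+mR=-2475/5194 → advance -1; mR−mL=2250/2597 → turn +1·90°
n=1: pose=(-8,0,N); sL=18/65, sR=90/197; mL=-6471/12805, mR=4077/12805; mL+mR=-2394/12805 → advance -1; mR−mL=10548/12805 → turn +1·90°
n=2: pose=(-8,-1,W); sL=45/157, sR=9/29; mL=-4023/9106, mR=1521/9106; mL+mR=-1251/4553 → advance -1; mR−mL=2772/4553 → turn +1·90°
n=3: pose=(-7,-1,S); sL=18/37, sR=18/61; mL=-1431/2257, mR=117/2257; mL+mR=-1314/2257 → advance -1; mR−mL=1548/2257 → turn +1·90°
n=4: pose=(-7,0,E); sL=45/98, sR=45/106; mL=-6975/10388, mR=2025/10388; mL+mR=-2475/5194 → advance -1; mR−mL=2250/2597 → turn +1·90°
n=5: pose=(-8,0,N); sL=18/65, sR=90/197; mL=-6471/12805, mR=4077/12805; mL+mR=-2394/12805 → advance -1; mR−mL=10548/12805 → turn +1·90°
n=6: pose=(-8,-1,W); sL=45/157, sR=9/29; mL=-4023/9106, mR=1521/9106; mL+mR=-1251/4553 → advance -1; mR−mL=2772/4553 → turn +1·90°

0 45/98 45/106 -6975/10388 2025/10388 -7 0 E
1 18/65 90/197 -6471/12805 4077/12805 -8 0 N
2 45/157 9/29 -4023/9106 1521/9106 -8 -1 W
3 18/37 18/61 -1431/2257 117/2257 -7 -1 S
4 45/98 45/106 -6975/10388 2025/10388 -7 0 E
5 18/65 90/197 -6471/12805 4077/12805 -8 0 N
6 45/157 9/29 -4023/9106 1521/9106 -8 -1 W
final -7 -1 S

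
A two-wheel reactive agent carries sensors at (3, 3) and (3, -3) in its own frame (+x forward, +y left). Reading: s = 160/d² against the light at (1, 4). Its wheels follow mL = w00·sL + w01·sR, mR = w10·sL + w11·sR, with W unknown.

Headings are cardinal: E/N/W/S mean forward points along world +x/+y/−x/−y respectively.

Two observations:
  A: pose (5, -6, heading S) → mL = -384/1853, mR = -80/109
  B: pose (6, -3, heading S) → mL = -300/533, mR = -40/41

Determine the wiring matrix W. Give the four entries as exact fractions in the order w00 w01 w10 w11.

obs A: pose=(5,-6,S) → sL=80/109, sR=16/17, mL=-384/1853, mR=-80/109
obs B: pose=(6,-3,S) → sL=40/41, sR=20/13, mL=-300/533, mR=-40/41
sensor matrix S = [[80/109, 16/17], [40/41, 20/13]]; det S = 208320/987649
solve [mL_A; mL_B] = S·[w00; w01] and [mR_A; mR_B] = S·[w10; w11]:
  w00 = 1, w01 = -1, w10 = -1, w11 = 0

1 -1 -1 0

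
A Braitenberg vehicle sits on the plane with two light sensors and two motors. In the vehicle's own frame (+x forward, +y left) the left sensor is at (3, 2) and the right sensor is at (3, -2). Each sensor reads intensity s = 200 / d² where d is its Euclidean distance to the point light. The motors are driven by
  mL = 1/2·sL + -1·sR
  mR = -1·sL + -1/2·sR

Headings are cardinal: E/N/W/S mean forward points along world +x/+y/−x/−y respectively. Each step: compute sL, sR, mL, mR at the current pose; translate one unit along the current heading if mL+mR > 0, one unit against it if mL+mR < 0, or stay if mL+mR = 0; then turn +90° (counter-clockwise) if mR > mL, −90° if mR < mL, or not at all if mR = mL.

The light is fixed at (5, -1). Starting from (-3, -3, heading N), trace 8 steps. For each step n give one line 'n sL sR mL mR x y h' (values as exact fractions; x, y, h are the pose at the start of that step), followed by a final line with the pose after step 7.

n=0: pose=(-3,-3,N); sL=200/101, sR=200/37; mL=-16500/3737, mR=-17500/3737; mL+mR=-34000/3737 → advance -1; mR−mL=-1000/3737 → turn -1·90°
n=1: pose=(-3,-4,E); sL=100/13, sR=4; mL=-2/13, mR=-126/13; mL+mR=-128/13 → advance -1; mR−mL=-124/13 → turn -1·90°
n=2: pose=(-4,-4,S); sL=40/17, sR=200/157; mL=-260/2669, mR=-7980/2669; mL+mR=-8240/2669 → advance -1; mR−mL=-7720/2669 → turn -1·90°
n=3: pose=(-4,-3,W); sL=5/4, sR=25/18; mL=-55/72, mR=-35/18; mL+mR=-65/24 → advance -1; mR−mL=-85/72 → turn -1·90°
n=4: pose=(-3,-3,N); sL=200/101, sR=200/37; mL=-16500/3737, mR=-17500/3737; mL+mR=-34000/3737 → advance -1; mR−mL=-1000/3737 → turn -1·90°
n=5: pose=(-3,-4,E); sL=100/13, sR=4; mL=-2/13, mR=-126/13; mL+mR=-128/13 → advance -1; mR−mL=-124/13 → turn -1·90°
n=6: pose=(-4,-4,S); sL=40/17, sR=200/157; mL=-260/2669, mR=-7980/2669; mL+mR=-8240/2669 → advance -1; mR−mL=-7720/2669 → turn -1·90°
n=7: pose=(-4,-3,W); sL=5/4, sR=25/18; mL=-55/72, mR=-35/18; mL+mR=-65/24 → advance -1; mR−mL=-85/72 → turn -1·90°

0 200/101 200/37 -16500/3737 -17500/3737 -3 -3 N
1 100/13 4 -2/13 -126/13 -3 -4 E
2 40/17 200/157 -260/2669 -7980/2669 -4 -4 S
3 5/4 25/18 -55/72 -35/18 -4 -3 W
4 200/101 200/37 -16500/3737 -17500/3737 -3 -3 N
5 100/13 4 -2/13 -126/13 -3 -4 E
6 40/17 200/157 -260/2669 -7980/2669 -4 -4 S
7 5/4 25/18 -55/72 -35/18 -4 -3 W
final -3 -3 N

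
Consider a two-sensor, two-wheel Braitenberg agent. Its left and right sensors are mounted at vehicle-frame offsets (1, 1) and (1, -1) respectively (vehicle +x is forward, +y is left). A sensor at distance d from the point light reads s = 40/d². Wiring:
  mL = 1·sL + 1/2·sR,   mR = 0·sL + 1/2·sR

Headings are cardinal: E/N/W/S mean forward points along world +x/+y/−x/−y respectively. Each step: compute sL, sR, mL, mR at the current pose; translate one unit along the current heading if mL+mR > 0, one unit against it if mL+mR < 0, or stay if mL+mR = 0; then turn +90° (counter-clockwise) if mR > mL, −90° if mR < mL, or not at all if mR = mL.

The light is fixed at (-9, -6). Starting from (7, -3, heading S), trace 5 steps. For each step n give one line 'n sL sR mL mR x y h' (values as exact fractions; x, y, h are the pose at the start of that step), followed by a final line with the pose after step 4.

0 40/293 40/229 15020/67097 20/229 7 -3 S
1 20/113 20/117 3470/13221 10/117 7 -4 W
2 8/41 8/53 588/2173 4/53 6 -4 N
3 5/34 2/13 99/442 1/13 6 -3 E
4 40/293 40/229 15020/67097 20/229 7 -3 S
final 7 -4 W

n=0: pose=(7,-3,S); sL=40/293, sR=40/229; mL=15020/67097, mR=20/229; mL+mR=20880/67097 → advance +1; mR−mL=-40/293 → turn -1·90°
n=1: pose=(7,-4,W); sL=20/113, sR=20/117; mL=3470/13221, mR=10/117; mL+mR=4600/13221 → advance +1; mR−mL=-20/113 → turn -1·90°
n=2: pose=(6,-4,N); sL=8/41, sR=8/53; mL=588/2173, mR=4/53; mL+mR=752/2173 → advance +1; mR−mL=-8/41 → turn -1·90°
n=3: pose=(6,-3,E); sL=5/34, sR=2/13; mL=99/442, mR=1/13; mL+mR=133/442 → advance +1; mR−mL=-5/34 → turn -1·90°
n=4: pose=(7,-3,S); sL=40/293, sR=40/229; mL=15020/67097, mR=20/229; mL+mR=20880/67097 → advance +1; mR−mL=-40/293 → turn -1·90°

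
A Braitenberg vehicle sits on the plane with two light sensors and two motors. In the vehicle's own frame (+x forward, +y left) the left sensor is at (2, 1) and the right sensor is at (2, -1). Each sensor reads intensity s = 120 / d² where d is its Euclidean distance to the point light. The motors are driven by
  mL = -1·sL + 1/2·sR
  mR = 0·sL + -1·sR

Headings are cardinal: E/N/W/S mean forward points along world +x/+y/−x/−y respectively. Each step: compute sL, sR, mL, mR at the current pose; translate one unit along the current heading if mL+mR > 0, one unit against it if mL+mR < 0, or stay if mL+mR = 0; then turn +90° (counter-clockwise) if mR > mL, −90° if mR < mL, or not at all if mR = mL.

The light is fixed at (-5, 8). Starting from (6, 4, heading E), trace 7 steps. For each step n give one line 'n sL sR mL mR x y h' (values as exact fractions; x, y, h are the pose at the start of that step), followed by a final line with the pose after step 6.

n=0: pose=(6,4,E); sL=60/89, sR=60/97; mL=-3150/8633, mR=-60/97; mL+mR=-8490/8633 → advance -1; mR−mL=-2190/8633 → turn -1·90°
n=1: pose=(5,4,S); sL=120/157, sR=40/39; mL=-1540/6123, mR=-40/39; mL+mR=-7820/6123 → advance -1; mR−mL=-1580/2041 → turn -1·90°
n=2: pose=(5,5,W); sL=3/2, sR=30/17; mL=-21/34, mR=-30/17; mL+mR=-81/34 → advance -1; mR−mL=-39/34 → turn -1·90°
n=3: pose=(6,5,N); sL=120/101, sR=24/29; mL=-2268/2929, mR=-24/29; mL+mR=-4692/2929 → advance -1; mR−mL=-156/2929 → turn -1·90°
n=4: pose=(6,4,E); sL=60/89, sR=60/97; mL=-3150/8633, mR=-60/97; mL+mR=-8490/8633 → advance -1; mR−mL=-2190/8633 → turn -1·90°
n=5: pose=(5,4,S); sL=120/157, sR=40/39; mL=-1540/6123, mR=-40/39; mL+mR=-7820/6123 → advance -1; mR−mL=-1580/2041 → turn -1·90°
n=6: pose=(5,5,W); sL=3/2, sR=30/17; mL=-21/34, mR=-30/17; mL+mR=-81/34 → advance -1; mR−mL=-39/34 → turn -1·90°

0 60/89 60/97 -3150/8633 -60/97 6 4 E
1 120/157 40/39 -1540/6123 -40/39 5 4 S
2 3/2 30/17 -21/34 -30/17 5 5 W
3 120/101 24/29 -2268/2929 -24/29 6 5 N
4 60/89 60/97 -3150/8633 -60/97 6 4 E
5 120/157 40/39 -1540/6123 -40/39 5 4 S
6 3/2 30/17 -21/34 -30/17 5 5 W
final 6 5 N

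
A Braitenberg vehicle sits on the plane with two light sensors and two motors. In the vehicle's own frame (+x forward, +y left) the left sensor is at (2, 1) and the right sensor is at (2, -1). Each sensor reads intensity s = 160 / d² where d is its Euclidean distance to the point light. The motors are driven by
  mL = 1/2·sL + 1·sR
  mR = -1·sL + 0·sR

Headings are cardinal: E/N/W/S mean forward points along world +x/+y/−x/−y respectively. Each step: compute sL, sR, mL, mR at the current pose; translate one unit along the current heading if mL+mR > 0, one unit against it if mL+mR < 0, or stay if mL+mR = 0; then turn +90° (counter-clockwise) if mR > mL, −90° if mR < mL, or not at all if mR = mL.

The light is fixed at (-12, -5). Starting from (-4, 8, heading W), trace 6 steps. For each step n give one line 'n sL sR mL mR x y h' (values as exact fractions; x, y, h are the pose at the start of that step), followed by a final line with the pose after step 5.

0 8/9 20/29 296/261 -8/9 -4 8 W
1 160/261 160/289 64880/75429 -160/261 -5 8 N
2 80/153 16/25 3448/3825 -80/153 -5 9 E
3 32/45 160/193 10288/8685 -32/45 -4 9 S
4 8/9 20/29 296/261 -8/9 -4 8 W
5 160/261 160/289 64880/75429 -160/261 -5 8 N
final -5 9 E

n=0: pose=(-4,8,W); sL=8/9, sR=20/29; mL=296/261, mR=-8/9; mL+mR=64/261 → advance +1; mR−mL=-176/87 → turn -1·90°
n=1: pose=(-5,8,N); sL=160/261, sR=160/289; mL=64880/75429, mR=-160/261; mL+mR=18640/75429 → advance +1; mR−mL=-37040/25143 → turn -1·90°
n=2: pose=(-5,9,E); sL=80/153, sR=16/25; mL=3448/3825, mR=-80/153; mL+mR=1448/3825 → advance +1; mR−mL=-1816/1275 → turn -1·90°
n=3: pose=(-4,9,S); sL=32/45, sR=160/193; mL=10288/8685, mR=-32/45; mL+mR=4112/8685 → advance +1; mR−mL=-5488/2895 → turn -1·90°
n=4: pose=(-4,8,W); sL=8/9, sR=20/29; mL=296/261, mR=-8/9; mL+mR=64/261 → advance +1; mR−mL=-176/87 → turn -1·90°
n=5: pose=(-5,8,N); sL=160/261, sR=160/289; mL=64880/75429, mR=-160/261; mL+mR=18640/75429 → advance +1; mR−mL=-37040/25143 → turn -1·90°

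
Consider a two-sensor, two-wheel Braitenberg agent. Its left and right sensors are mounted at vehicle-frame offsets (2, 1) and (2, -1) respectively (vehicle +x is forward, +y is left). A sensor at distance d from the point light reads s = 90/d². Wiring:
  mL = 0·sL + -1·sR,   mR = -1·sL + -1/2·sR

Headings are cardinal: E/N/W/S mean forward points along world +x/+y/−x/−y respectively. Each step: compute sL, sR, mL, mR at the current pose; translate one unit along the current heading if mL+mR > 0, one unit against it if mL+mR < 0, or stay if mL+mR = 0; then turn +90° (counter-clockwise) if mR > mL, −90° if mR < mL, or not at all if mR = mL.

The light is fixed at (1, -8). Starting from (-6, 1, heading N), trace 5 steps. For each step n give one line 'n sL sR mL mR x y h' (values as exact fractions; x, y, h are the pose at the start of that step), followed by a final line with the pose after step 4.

0 18/37 90/157 -90/157 -4491/5809 -6 1 N
1 45/53 45/37 -45/37 -5715/3922 -6 0 E
2 18/17 10/13 -10/13 -319/221 -7 0 S
3 45/82 9/20 -9/20 -1269/1640 -7 1 W
4 18/37 90/157 -90/157 -4491/5809 -6 1 N
final -6 0 E

n=0: pose=(-6,1,N); sL=18/37, sR=90/157; mL=-90/157, mR=-4491/5809; mL+mR=-7821/5809 → advance -1; mR−mL=-1161/5809 → turn -1·90°
n=1: pose=(-6,0,E); sL=45/53, sR=45/37; mL=-45/37, mR=-5715/3922; mL+mR=-10485/3922 → advance -1; mR−mL=-945/3922 → turn -1·90°
n=2: pose=(-7,0,S); sL=18/17, sR=10/13; mL=-10/13, mR=-319/221; mL+mR=-489/221 → advance -1; mR−mL=-149/221 → turn -1·90°
n=3: pose=(-7,1,W); sL=45/82, sR=9/20; mL=-9/20, mR=-1269/1640; mL+mR=-2007/1640 → advance -1; mR−mL=-531/1640 → turn -1·90°
n=4: pose=(-6,1,N); sL=18/37, sR=90/157; mL=-90/157, mR=-4491/5809; mL+mR=-7821/5809 → advance -1; mR−mL=-1161/5809 → turn -1·90°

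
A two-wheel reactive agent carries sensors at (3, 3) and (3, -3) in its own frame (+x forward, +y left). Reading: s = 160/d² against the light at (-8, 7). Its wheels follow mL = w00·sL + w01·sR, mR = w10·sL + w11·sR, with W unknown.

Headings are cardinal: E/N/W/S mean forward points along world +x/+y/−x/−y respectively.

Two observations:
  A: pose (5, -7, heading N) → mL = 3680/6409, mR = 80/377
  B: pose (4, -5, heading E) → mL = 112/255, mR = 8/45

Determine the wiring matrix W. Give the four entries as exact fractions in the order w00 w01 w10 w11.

1/2 1/2 0 1/2

obs A: pose=(5,-7,N) → sL=160/221, sR=160/377, mL=3680/6409, mR=80/377
obs B: pose=(4,-5,E) → sL=80/153, sR=16/45, mL=112/255, mR=8/45
sensor matrix S = [[160/221, 160/377], [80/153, 16/45]]; det S = 2048/57681
solve [mL_A; mL_B] = S·[w00; w01] and [mR_A; mR_B] = S·[w10; w11]:
  w00 = 1/2, w01 = 1/2, w10 = 0, w11 = 1/2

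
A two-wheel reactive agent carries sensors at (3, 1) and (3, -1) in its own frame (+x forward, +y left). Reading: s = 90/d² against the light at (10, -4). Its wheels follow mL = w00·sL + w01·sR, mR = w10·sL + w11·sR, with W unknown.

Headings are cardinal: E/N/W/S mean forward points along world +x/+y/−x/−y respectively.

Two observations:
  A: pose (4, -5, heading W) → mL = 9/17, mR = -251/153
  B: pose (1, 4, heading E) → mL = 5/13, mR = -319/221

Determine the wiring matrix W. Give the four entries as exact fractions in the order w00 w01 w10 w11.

obs A: pose=(4,-5,W) → sL=18/17, sR=10/9, mL=9/17, mR=-251/153
obs B: pose=(1,4,E) → sL=10/13, sR=18/17, mL=5/13, mR=-319/221
sensor matrix S = [[18/17, 10/9], [10/13, 18/17]]; det S = 9008/33813
solve [mL_A; mL_B] = S·[w00; w01] and [mR_A; mR_B] = S·[w10; w11]:
  w00 = 1/2, w01 = 0, w10 = -1/2, w11 = -1

1/2 0 -1/2 -1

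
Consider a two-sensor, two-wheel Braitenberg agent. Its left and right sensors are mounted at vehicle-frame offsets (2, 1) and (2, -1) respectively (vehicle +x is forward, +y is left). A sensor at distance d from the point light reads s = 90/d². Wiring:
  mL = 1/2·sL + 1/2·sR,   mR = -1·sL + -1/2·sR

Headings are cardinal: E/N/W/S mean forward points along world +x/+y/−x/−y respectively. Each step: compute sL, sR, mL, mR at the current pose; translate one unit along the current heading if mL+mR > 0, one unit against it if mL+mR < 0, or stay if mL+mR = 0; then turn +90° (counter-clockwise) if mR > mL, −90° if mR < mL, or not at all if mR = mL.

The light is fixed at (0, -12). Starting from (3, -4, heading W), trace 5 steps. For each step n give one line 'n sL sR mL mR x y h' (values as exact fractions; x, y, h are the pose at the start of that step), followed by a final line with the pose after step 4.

n=0: pose=(3,-4,W); sL=9/5, sR=45/41; mL=297/205, mR=-963/410; mL+mR=-9/10 → advance -1; mR−mL=-1557/410 → turn -1·90°
n=1: pose=(4,-4,N); sL=90/109, sR=18/25; mL=2106/2725, mR=-3231/2725; mL+mR=-45/109 → advance -1; mR−mL=-5337/2725 → turn -1·90°
n=2: pose=(4,-5,E); sL=9/10, sR=5/4; mL=43/40, mR=-61/40; mL+mR=-9/20 → advance -1; mR−mL=-13/5 → turn -1·90°
n=3: pose=(3,-5,S); sL=90/41, sR=90/29; mL=3150/1189, mR=-4455/1189; mL+mR=-45/41 → advance -1; mR−mL=-7605/1189 → turn -1·90°
n=4: pose=(3,-4,W); sL=9/5, sR=45/41; mL=297/205, mR=-963/410; mL+mR=-9/10 → advance -1; mR−mL=-1557/410 → turn -1·90°

0 9/5 45/41 297/205 -963/410 3 -4 W
1 90/109 18/25 2106/2725 -3231/2725 4 -4 N
2 9/10 5/4 43/40 -61/40 4 -5 E
3 90/41 90/29 3150/1189 -4455/1189 3 -5 S
4 9/5 45/41 297/205 -963/410 3 -4 W
final 4 -4 N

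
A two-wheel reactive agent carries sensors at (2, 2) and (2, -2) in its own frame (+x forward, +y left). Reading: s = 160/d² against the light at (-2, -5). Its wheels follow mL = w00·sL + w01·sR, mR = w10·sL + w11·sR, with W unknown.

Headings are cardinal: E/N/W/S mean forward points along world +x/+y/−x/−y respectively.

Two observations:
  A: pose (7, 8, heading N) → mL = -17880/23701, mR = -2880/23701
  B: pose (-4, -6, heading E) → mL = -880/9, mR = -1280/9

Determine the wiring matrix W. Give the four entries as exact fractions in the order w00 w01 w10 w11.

obs A: pose=(7,8,N) → sL=80/137, sR=80/173, mL=-17880/23701, mR=-2880/23701
obs B: pose=(-4,-6,E) → sL=160, sR=160/9, mL=-880/9, mR=-1280/9
sensor matrix S = [[80/137, 80/173], [160, 160/9]]; det S = -13568000/213309
solve [mL_A; mL_B] = S·[w00; w01] and [mR_A; mR_B] = S·[w10; w11]:
  w00 = -1/2, w01 = -1, w10 = -1, w11 = 1

-1/2 -1 -1 1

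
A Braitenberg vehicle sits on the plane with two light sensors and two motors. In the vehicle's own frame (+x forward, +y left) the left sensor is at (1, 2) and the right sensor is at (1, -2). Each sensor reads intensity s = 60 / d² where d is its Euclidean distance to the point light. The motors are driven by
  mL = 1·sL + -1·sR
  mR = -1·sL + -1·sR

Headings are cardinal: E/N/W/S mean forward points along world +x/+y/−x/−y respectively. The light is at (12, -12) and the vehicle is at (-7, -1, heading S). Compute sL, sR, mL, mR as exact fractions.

60/389 60/541 9120/210449 -55800/210449

left sensor world pos  = (-5, -2); dL² = 389
right sensor world pos = (-9, -2); dR² = 541
sL = 60/389 = 60/389
sR = 60/541 = 60/541
mL = 1·sL + -1·sR = 9120/210449
mR = -1·sL + -1·sR = -55800/210449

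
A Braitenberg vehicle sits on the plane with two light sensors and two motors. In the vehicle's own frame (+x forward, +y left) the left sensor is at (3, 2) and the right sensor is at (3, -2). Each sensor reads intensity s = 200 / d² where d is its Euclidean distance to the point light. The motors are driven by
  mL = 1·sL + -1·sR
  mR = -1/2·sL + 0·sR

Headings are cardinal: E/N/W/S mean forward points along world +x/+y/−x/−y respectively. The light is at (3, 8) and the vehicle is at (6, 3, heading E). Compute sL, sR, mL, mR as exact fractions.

left sensor world pos  = (9, 5); dL² = 45
right sensor world pos = (9, 1); dR² = 85
sL = 200/45 = 40/9
sR = 200/85 = 40/17
mL = 1·sL + -1·sR = 320/153
mR = -1/2·sL + 0·sR = -20/9

40/9 40/17 320/153 -20/9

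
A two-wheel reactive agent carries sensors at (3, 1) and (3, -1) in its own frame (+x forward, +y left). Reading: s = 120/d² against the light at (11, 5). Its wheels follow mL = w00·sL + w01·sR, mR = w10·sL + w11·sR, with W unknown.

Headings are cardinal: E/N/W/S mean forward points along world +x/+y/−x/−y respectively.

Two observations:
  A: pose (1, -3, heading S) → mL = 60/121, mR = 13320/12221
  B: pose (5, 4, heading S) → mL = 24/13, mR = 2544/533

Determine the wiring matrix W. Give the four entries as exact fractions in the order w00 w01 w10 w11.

obs A: pose=(1,-3,S) → sL=60/101, sR=60/121, mL=60/121, mR=13320/12221
obs B: pose=(5,4,S) → sL=120/41, sR=24/13, mL=24/13, mR=2544/533
sensor matrix S = [[60/101, 60/121], [120/41, 24/13]]; det S = -2309760/6513793
solve [mL_A; mL_B] = S·[w00; w01] and [mR_A; mR_B] = S·[w10; w11]:
  w00 = 0, w01 = 1, w10 = 1, w11 = 1

0 1 1 1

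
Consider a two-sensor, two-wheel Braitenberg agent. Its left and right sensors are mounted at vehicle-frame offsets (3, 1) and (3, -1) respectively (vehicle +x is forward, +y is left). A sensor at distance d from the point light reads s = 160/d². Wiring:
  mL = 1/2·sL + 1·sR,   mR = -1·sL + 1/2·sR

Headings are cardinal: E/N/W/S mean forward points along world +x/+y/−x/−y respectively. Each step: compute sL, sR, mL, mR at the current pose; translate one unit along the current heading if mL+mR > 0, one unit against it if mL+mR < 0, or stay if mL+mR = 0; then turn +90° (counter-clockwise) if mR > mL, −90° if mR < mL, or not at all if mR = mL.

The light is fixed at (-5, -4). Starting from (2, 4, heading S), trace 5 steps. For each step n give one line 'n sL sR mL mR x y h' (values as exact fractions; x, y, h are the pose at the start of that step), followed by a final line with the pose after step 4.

n=0: pose=(2,4,S); sL=160/89, sR=160/61; mL=19120/5429, mR=-2640/5429; mL+mR=16480/5429 → advance +1; mR−mL=-21760/5429 → turn -1·90°
n=1: pose=(2,3,W); sL=40/13, sR=2; mL=46/13, mR=-27/13; mL+mR=19/13 → advance +1; mR−mL=-73/13 → turn -1·90°
n=2: pose=(1,3,N); sL=32/25, sR=160/149; mL=6384/3725, mR=-2768/3725; mL+mR=3616/3725 → advance +1; mR−mL=-9152/3725 → turn -1·90°
n=3: pose=(1,4,E); sL=80/81, sR=16/13; mL=1816/1053, mR=-392/1053; mL+mR=1424/1053 → advance +1; mR−mL=-736/351 → turn -1·90°
n=4: pose=(2,4,S); sL=160/89, sR=160/61; mL=19120/5429, mR=-2640/5429; mL+mR=16480/5429 → advance +1; mR−mL=-21760/5429 → turn -1·90°

0 160/89 160/61 19120/5429 -2640/5429 2 4 S
1 40/13 2 46/13 -27/13 2 3 W
2 32/25 160/149 6384/3725 -2768/3725 1 3 N
3 80/81 16/13 1816/1053 -392/1053 1 4 E
4 160/89 160/61 19120/5429 -2640/5429 2 4 S
final 2 3 W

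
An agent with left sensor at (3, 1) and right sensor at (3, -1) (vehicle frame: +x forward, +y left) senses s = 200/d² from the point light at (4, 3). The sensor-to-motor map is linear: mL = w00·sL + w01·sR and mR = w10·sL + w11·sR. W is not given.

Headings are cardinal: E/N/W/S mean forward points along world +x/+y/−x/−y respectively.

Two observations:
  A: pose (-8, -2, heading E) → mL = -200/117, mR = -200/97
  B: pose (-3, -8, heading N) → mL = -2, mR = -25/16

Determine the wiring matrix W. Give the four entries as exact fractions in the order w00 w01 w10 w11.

0 -1 -1 0

obs A: pose=(-8,-2,E) → sL=200/97, sR=200/117, mL=-200/117, mR=-200/97
obs B: pose=(-3,-8,N) → sL=25/16, sR=2, mL=-2, mR=-25/16
sensor matrix S = [[200/97, 200/117], [25/16, 2]]; det S = 32975/22698
solve [mL_A; mL_B] = S·[w00; w01] and [mR_A; mR_B] = S·[w10; w11]:
  w00 = 0, w01 = -1, w10 = -1, w11 = 0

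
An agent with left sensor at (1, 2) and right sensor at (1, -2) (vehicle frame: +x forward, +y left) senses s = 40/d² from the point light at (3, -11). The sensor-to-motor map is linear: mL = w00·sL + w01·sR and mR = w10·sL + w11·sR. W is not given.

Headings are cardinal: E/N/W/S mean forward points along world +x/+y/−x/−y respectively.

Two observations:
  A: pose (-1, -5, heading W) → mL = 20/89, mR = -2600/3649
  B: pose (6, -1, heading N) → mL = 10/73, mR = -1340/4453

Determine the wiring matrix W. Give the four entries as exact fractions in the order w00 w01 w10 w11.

0 1/2 -1/2 -1/2

obs A: pose=(-1,-5,W) → sL=40/41, sR=40/89, mL=20/89, mR=-2600/3649
obs B: pose=(6,-1,N) → sL=20/61, sR=20/73, mL=10/73, mR=-1340/4453
sensor matrix S = [[40/41, 40/89], [20/61, 20/73]]; det S = 1948800/16248997
solve [mL_A; mL_B] = S·[w00; w01] and [mR_A; mR_B] = S·[w10; w11]:
  w00 = 0, w01 = 1/2, w10 = -1/2, w11 = -1/2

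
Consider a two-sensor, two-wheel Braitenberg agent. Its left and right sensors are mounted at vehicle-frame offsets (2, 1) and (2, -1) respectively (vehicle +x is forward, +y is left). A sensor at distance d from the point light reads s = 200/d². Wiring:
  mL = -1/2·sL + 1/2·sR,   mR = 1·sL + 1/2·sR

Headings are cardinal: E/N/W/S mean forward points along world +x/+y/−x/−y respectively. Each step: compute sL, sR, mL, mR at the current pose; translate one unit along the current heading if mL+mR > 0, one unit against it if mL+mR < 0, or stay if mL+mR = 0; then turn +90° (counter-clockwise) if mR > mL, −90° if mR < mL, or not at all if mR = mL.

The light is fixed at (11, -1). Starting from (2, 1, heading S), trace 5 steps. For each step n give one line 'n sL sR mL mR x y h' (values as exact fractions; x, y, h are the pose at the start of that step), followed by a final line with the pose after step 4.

0 25/8 2 -9/16 33/8 2 1 S
1 200/53 200/49 400/2597 15100/2597 2 0 E
2 20/9 100/29 160/261 1030/261 3 0 N
3 200/101 200/109 -800/11009 31900/11009 3 1 W
4 25/8 2 -9/16 33/8 2 1 S
final 2 0 E

n=0: pose=(2,1,S); sL=25/8, sR=2; mL=-9/16, mR=33/8; mL+mR=57/16 → advance +1; mR−mL=75/16 → turn +1·90°
n=1: pose=(2,0,E); sL=200/53, sR=200/49; mL=400/2597, mR=15100/2597; mL+mR=15500/2597 → advance +1; mR−mL=300/53 → turn +1·90°
n=2: pose=(3,0,N); sL=20/9, sR=100/29; mL=160/261, mR=1030/261; mL+mR=1190/261 → advance +1; mR−mL=10/3 → turn +1·90°
n=3: pose=(3,1,W); sL=200/101, sR=200/109; mL=-800/11009, mR=31900/11009; mL+mR=31100/11009 → advance +1; mR−mL=300/101 → turn +1·90°
n=4: pose=(2,1,S); sL=25/8, sR=2; mL=-9/16, mR=33/8; mL+mR=57/16 → advance +1; mR−mL=75/16 → turn +1·90°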